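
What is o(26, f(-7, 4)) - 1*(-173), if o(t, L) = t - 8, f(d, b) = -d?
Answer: 191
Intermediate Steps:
o(t, L) = -8 + t
o(26, f(-7, 4)) - 1*(-173) = (-8 + 26) - 1*(-173) = 18 + 173 = 191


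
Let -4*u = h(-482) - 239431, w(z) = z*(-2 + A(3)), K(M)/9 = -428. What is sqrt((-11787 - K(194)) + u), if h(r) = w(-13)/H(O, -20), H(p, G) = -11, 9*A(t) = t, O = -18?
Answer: sqrt(56544411)/33 ≈ 227.87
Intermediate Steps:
A(t) = t/9
K(M) = -3852 (K(M) = 9*(-428) = -3852)
w(z) = -5*z/3 (w(z) = z*(-2 + (1/9)*3) = z*(-2 + 1/3) = z*(-5/3) = -5*z/3)
h(r) = -65/33 (h(r) = -5/3*(-13)/(-11) = (65/3)*(-1/11) = -65/33)
u = 1975322/33 (u = -(-65/33 - 239431)/4 = -1/4*(-7901288/33) = 1975322/33 ≈ 59858.)
sqrt((-11787 - K(194)) + u) = sqrt((-11787 - 1*(-3852)) + 1975322/33) = sqrt((-11787 + 3852) + 1975322/33) = sqrt(-7935 + 1975322/33) = sqrt(1713467/33) = sqrt(56544411)/33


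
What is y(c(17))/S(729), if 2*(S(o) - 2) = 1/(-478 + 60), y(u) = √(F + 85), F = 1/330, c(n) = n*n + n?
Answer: 38*√9256830/25065 ≈ 4.6126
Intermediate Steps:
c(n) = n + n² (c(n) = n² + n = n + n²)
F = 1/330 ≈ 0.0030303
y(u) = √9256830/330 (y(u) = √(1/330 + 85) = √(28051/330) = √9256830/330)
S(o) = 1671/836 (S(o) = 2 + 1/(2*(-478 + 60)) = 2 + (½)/(-418) = 2 + (½)*(-1/418) = 2 - 1/836 = 1671/836)
y(c(17))/S(729) = (√9256830/330)/(1671/836) = (√9256830/330)*(836/1671) = 38*√9256830/25065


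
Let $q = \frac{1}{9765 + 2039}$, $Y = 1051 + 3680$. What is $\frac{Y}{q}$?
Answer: $55844724$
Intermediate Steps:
$Y = 4731$
$q = \frac{1}{11804} \approx 8.4717 \cdot 10^{-5}$
$\frac{Y}{q} = 4731 \frac{1}{\frac{1}{11804}} = 4731 \cdot 11804 = 55844724$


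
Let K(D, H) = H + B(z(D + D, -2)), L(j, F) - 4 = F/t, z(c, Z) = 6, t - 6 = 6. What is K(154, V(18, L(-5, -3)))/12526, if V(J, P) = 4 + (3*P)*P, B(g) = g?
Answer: 835/200416 ≈ 0.0041663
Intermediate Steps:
t = 12 (t = 6 + 6 = 12)
L(j, F) = 4 + F/12
V(J, P) = 4 + 3*P**2
K(D, H) = 6 + H (K(D, H) = H + 6 = 6 + H)
K(154, V(18, L(-5, -3)))/12526 = (6 + (4 + 3*(4 + (1/12)*(-3))**2))/12526 = (6 + (4 + 3*(4 - 1/4)**2))*(1/12526) = (6 + (4 + 3*(15/4)**2))*(1/12526) = (6 + (4 + 3*(225/16)))*(1/12526) = (6 + (4 + 675/16))*(1/12526) = (6 + 739/16)*(1/12526) = (835/16)*(1/12526) = 835/200416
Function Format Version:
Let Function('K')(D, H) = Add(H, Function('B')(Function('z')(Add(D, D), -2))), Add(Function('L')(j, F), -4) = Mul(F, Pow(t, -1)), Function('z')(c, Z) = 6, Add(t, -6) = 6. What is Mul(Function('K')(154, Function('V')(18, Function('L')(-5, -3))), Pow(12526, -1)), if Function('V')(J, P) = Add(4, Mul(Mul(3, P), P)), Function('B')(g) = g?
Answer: Rational(835, 200416) ≈ 0.0041663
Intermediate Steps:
t = 12 (t = Add(6, 6) = 12)
Function('L')(j, F) = Add(4, Mul(Rational(1, 12), F)) (Function('L')(j, F) = Add(4, Mul(F, Pow(12, -1))) = Add(4, Mul(F, Rational(1, 12))) = Add(4, Mul(Rational(1, 12), F)))
Function('V')(J, P) = Add(4, Mul(3, Pow(P, 2)))
Function('K')(D, H) = Add(6, H) (Function('K')(D, H) = Add(H, 6) = Add(6, H))
Mul(Function('K')(154, Function('V')(18, Function('L')(-5, -3))), Pow(12526, -1)) = Mul(Add(6, Add(4, Mul(3, Pow(Add(4, Mul(Rational(1, 12), -3)), 2)))), Pow(12526, -1)) = Mul(Add(6, Add(4, Mul(3, Pow(Add(4, Rational(-1, 4)), 2)))), Rational(1, 12526)) = Mul(Add(6, Add(4, Mul(3, Pow(Rational(15, 4), 2)))), Rational(1, 12526)) = Mul(Add(6, Add(4, Mul(3, Rational(225, 16)))), Rational(1, 12526)) = Mul(Add(6, Add(4, Rational(675, 16))), Rational(1, 12526)) = Mul(Add(6, Rational(739, 16)), Rational(1, 12526)) = Mul(Rational(835, 16), Rational(1, 12526)) = Rational(835, 200416)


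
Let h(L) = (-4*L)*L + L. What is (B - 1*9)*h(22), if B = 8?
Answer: 1914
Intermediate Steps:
h(L) = L - 4*L² (h(L) = -4*L² + L = L - 4*L²)
(B - 1*9)*h(22) = (8 - 1*9)*(22*(1 - 4*22)) = (8 - 9)*(22*(1 - 88)) = -22*(-87) = -1*(-1914) = 1914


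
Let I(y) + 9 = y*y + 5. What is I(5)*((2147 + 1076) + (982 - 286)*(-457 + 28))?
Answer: -6202581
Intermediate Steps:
I(y) = -4 + y² (I(y) = -9 + (y*y + 5) = -9 + (y² + 5) = -9 + (5 + y²) = -4 + y²)
I(5)*((2147 + 1076) + (982 - 286)*(-457 + 28)) = (-4 + 5²)*((2147 + 1076) + (982 - 286)*(-457 + 28)) = (-4 + 25)*(3223 + 696*(-429)) = 21*(3223 - 298584) = 21*(-295361) = -6202581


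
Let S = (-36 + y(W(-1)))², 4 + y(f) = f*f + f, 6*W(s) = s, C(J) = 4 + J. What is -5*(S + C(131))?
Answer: -11314925/1296 ≈ -8730.7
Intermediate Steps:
W(s) = s/6
y(f) = -4 + f + f² (y(f) = -4 + (f*f + f) = -4 + (f² + f) = -4 + (f + f²) = -4 + f + f²)
S = 2088025/1296 (S = (-36 + (-4 + (⅙)*(-1) + ((⅙)*(-1))²))² = (-36 + (-4 - ⅙ + (-⅙)²))² = (-36 + (-4 - ⅙ + 1/36))² = (-36 - 149/36)² = (-1445/36)² = 2088025/1296 ≈ 1611.1)
-5*(S + C(131)) = -5*(2088025/1296 + (4 + 131)) = -5*(2088025/1296 + 135) = -5*2262985/1296 = -11314925/1296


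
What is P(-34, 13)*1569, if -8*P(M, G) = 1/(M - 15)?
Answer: 1569/392 ≈ 4.0025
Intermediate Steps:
P(M, G) = -1/(8*(-15 + M)) (P(M, G) = -1/(8*(M - 15)) = -1/(8*(-15 + M)))
P(-34, 13)*1569 = -1/(-120 + 8*(-34))*1569 = -1/(-120 - 272)*1569 = -1/(-392)*1569 = -1*(-1/392)*1569 = (1/392)*1569 = 1569/392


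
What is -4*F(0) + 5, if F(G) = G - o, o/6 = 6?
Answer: 149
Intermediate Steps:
o = 36 (o = 6*6 = 36)
F(G) = -36 + G (F(G) = G - 1*36 = G - 36 = -36 + G)
-4*F(0) + 5 = -4*(-36 + 0) + 5 = -4*(-36) + 5 = 144 + 5 = 149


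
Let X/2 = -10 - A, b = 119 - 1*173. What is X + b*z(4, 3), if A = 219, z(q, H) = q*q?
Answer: -1322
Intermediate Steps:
b = -54 (b = 119 - 173 = -54)
z(q, H) = q²
X = -458 (X = 2*(-10 - 1*219) = 2*(-10 - 219) = 2*(-229) = -458)
X + b*z(4, 3) = -458 - 54*4² = -458 - 54*16 = -458 - 864 = -1322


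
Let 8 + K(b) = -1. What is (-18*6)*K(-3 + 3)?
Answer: 972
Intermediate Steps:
K(b) = -9 (K(b) = -8 - 1 = -9)
(-18*6)*K(-3 + 3) = -18*6*(-9) = -108*(-9) = 972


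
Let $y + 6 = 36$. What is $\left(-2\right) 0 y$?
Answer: $0$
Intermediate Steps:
$y = 30$ ($y = -6 + 36 = 30$)
$\left(-2\right) 0 y = \left(-2\right) 0 \cdot 30 = 0 \cdot 30 = 0$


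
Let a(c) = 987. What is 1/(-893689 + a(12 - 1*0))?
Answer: -1/892702 ≈ -1.1202e-6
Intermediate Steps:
1/(-893689 + a(12 - 1*0)) = 1/(-893689 + 987) = 1/(-892702) = -1/892702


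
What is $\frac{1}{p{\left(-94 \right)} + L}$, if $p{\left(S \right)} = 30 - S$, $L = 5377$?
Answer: $\frac{1}{5501} \approx 0.00018179$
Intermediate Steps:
$\frac{1}{p{\left(-94 \right)} + L} = \frac{1}{\left(30 - -94\right) + 5377} = \frac{1}{\left(30 + 94\right) + 5377} = \frac{1}{124 + 5377} = \frac{1}{5501}$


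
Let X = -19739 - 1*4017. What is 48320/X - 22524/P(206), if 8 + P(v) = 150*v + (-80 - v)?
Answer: -83915086/30294839 ≈ -2.7699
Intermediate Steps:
X = -23756 (X = -19739 - 4017 = -23756)
P(v) = -88 + 149*v (P(v) = -8 + (150*v + (-80 - v)) = -8 + (-80 + 149*v) = -88 + 149*v)
48320/X - 22524/P(206) = 48320/(-23756) - 22524/(-88 + 149*206) = 48320*(-1/23756) - 22524/(-88 + 30694) = -12080/5939 - 22524/30606 = -12080/5939 - 22524*1/30606 = -12080/5939 - 3754/5101 = -83915086/30294839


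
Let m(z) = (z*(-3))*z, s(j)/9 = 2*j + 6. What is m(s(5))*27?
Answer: -1679616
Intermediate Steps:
s(j) = 54 + 18*j (s(j) = 9*(2*j + 6) = 9*(6 + 2*j) = 54 + 18*j)
m(z) = -3*z² (m(z) = (-3*z)*z = -3*z²)
m(s(5))*27 = -3*(54 + 18*5)²*27 = -3*(54 + 90)²*27 = -3*144²*27 = -3*20736*27 = -62208*27 = -1679616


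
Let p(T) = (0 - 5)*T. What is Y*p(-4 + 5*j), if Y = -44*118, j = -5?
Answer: -752840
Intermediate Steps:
p(T) = -5*T
Y = -5192
Y*p(-4 + 5*j) = -(-25960)*(-4 + 5*(-5)) = -(-25960)*(-4 - 25) = -(-25960)*(-29) = -5192*145 = -752840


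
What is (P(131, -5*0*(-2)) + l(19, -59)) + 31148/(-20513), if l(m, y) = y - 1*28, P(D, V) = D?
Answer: 871424/20513 ≈ 42.482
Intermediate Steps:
l(m, y) = -28 + y (l(m, y) = y - 28 = -28 + y)
(P(131, -5*0*(-2)) + l(19, -59)) + 31148/(-20513) = (131 + (-28 - 59)) + 31148/(-20513) = (131 - 87) + 31148*(-1/20513) = 44 - 31148/20513 = 871424/20513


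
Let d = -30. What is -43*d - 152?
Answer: 1138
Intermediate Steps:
-43*d - 152 = -43*(-30) - 152 = 1290 - 152 = 1138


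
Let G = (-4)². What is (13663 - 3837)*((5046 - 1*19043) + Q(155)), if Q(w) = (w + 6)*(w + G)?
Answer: 132985084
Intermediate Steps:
G = 16
Q(w) = (6 + w)*(16 + w) (Q(w) = (w + 6)*(w + 16) = (6 + w)*(16 + w))
(13663 - 3837)*((5046 - 1*19043) + Q(155)) = (13663 - 3837)*((5046 - 1*19043) + (96 + 155² + 22*155)) = 9826*((5046 - 19043) + (96 + 24025 + 3410)) = 9826*(-13997 + 27531) = 9826*13534 = 132985084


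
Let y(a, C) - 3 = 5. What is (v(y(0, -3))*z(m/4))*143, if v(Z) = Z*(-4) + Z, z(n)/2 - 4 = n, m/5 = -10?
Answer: 58344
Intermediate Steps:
m = -50 (m = 5*(-10) = -50)
z(n) = 8 + 2*n
y(a, C) = 8 (y(a, C) = 3 + 5 = 8)
v(Z) = -3*Z (v(Z) = -4*Z + Z = -3*Z)
(v(y(0, -3))*z(m/4))*143 = ((-3*8)*(8 + 2*(-50/4)))*143 = -24*(8 + 2*(-50*¼))*143 = -24*(8 + 2*(-25/2))*143 = -24*(8 - 25)*143 = -24*(-17)*143 = 408*143 = 58344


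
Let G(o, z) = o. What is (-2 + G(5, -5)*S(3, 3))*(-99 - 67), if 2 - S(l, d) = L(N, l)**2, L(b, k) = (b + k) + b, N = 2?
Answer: 39342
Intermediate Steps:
L(b, k) = k + 2*b
S(l, d) = 2 - (4 + l)**2 (S(l, d) = 2 - (l + 2*2)**2 = 2 - (l + 4)**2 = 2 - (4 + l)**2)
(-2 + G(5, -5)*S(3, 3))*(-99 - 67) = (-2 + 5*(2 - (4 + 3)**2))*(-99 - 67) = (-2 + 5*(2 - 1*7**2))*(-166) = (-2 + 5*(2 - 1*49))*(-166) = (-2 + 5*(2 - 49))*(-166) = (-2 + 5*(-47))*(-166) = (-2 - 235)*(-166) = -237*(-166) = 39342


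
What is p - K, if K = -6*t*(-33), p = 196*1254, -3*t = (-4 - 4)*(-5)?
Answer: 248424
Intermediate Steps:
t = -40/3 (t = -(-4 - 4)*(-5)/3 = -(-8)*(-5)/3 = -1/3*40 = -40/3 ≈ -13.333)
p = 245784
K = -2640 (K = -6*(-40/3)*(-33) = 80*(-33) = -2640)
p - K = 245784 - 1*(-2640) = 245784 + 2640 = 248424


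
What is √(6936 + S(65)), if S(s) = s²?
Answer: √11161 ≈ 105.65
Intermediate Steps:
√(6936 + S(65)) = √(6936 + 65²) = √(6936 + 4225) = √11161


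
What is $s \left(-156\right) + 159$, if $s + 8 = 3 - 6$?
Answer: $1875$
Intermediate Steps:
$s = -11$ ($s = -8 + \left(3 - 6\right) = -8 - 3 = -11$)
$s \left(-156\right) + 159 = \left(-11\right) \left(-156\right) + 159 = 1716 + 159 = 1875$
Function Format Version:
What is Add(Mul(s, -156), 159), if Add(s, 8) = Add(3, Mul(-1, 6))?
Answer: 1875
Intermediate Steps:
s = -11 (s = Add(-8, Add(3, Mul(-1, 6))) = Add(-8, Add(3, -6)) = Add(-8, -3) = -11)
Add(Mul(s, -156), 159) = Add(Mul(-11, -156), 159) = Add(1716, 159) = 1875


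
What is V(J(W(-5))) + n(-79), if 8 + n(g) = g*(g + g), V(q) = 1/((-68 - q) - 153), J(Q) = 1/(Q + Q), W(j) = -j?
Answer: 27580004/2211 ≈ 12474.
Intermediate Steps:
J(Q) = 1/(2*Q)
V(q) = 1/(-221 - q)
n(g) = -8 + 2*g² (n(g) = -8 + g*(g + g) = -8 + g*(2*g) = -8 + 2*g²)
V(J(W(-5))) + n(-79) = -1/(221 + 1/(2*((-1*(-5))))) + (-8 + 2*(-79)²) = -1/(221 + (½)/5) + (-8 + 2*6241) = -1/(221 + (½)*(⅕)) + (-8 + 12482) = -1/(221 + ⅒) + 12474 = -1/2211/10 + 12474 = -1*10/2211 + 12474 = -10/2211 + 12474 = 27580004/2211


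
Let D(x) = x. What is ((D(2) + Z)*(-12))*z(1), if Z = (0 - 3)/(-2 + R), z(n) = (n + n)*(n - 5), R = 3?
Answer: -96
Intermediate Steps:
z(n) = 2*n*(-5 + n) (z(n) = (2*n)*(-5 + n) = 2*n*(-5 + n))
Z = -3 (Z = (0 - 3)/(-2 + 3) = -3/1 = -3*1 = -3)
((D(2) + Z)*(-12))*z(1) = ((2 - 3)*(-12))*(2*1*(-5 + 1)) = (-1*(-12))*(2*1*(-4)) = 12*(-8) = -96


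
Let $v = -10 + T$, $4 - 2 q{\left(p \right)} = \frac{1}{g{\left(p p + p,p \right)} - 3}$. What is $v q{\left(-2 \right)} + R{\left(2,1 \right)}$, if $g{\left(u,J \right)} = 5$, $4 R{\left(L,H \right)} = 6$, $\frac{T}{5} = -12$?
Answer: $-121$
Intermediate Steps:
$T = -60$ ($T = 5 \left(-12\right) = -60$)
$R{\left(L,H \right)} = \frac{3}{2}$ ($R{\left(L,H \right)} = \frac{1}{4} \cdot 6 = \frac{3}{2}$)
$q{\left(p \right)} = \frac{7}{4}$ ($q{\left(p \right)} = 2 - \frac{1}{2 \left(5 - 3\right)} = 2 - \frac{1}{2 \cdot 2} = 2 - \frac{1}{4} = \frac{7}{4}$)
$v = -70$ ($v = -10 - 60 = -70$)
$v q{\left(-2 \right)} + R{\left(2,1 \right)} = \left(-70\right) \frac{7}{4} + \frac{3}{2} = - \frac{245}{2} + \frac{3}{2} = -121$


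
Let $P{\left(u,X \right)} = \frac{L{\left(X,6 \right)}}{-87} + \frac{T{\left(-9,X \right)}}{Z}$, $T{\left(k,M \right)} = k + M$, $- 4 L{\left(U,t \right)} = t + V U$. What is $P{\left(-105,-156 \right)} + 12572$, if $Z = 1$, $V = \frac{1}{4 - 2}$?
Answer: $\frac{359797}{29} \approx 12407.0$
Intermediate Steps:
$V = \frac{1}{2} \approx 0.5$
$L{\left(U,t \right)} = - \frac{t}{4} - \frac{U}{8}$ ($L{\left(U,t \right)} = - \frac{t + \frac{U}{2}}{4} = - \frac{t}{4} - \frac{U}{8}$)
$T{\left(k,M \right)} = M + k$
$P{\left(u,X \right)} = - \frac{521}{58} + \frac{697 X}{696}$ ($P{\left(u,X \right)} = \frac{\left(- \frac{1}{4}\right) 6 - \frac{X}{8}}{-87} + \frac{X - 9}{1} = \left(- \frac{3}{2} - \frac{X}{8}\right) \left(- \frac{1}{87}\right) + \left(-9 + X\right) 1 = \left(\frac{1}{58} + \frac{X}{696}\right) + \left(-9 + X\right) = - \frac{521}{58} + \frac{697 X}{696}$)
$P{\left(-105,-156 \right)} + 12572 = \left(- \frac{521}{58} + \frac{697}{696} \left(-156\right)\right) + 12572 = \left(- \frac{521}{58} - \frac{9061}{58}\right) + 12572 = - \frac{4791}{29} + 12572 = \frac{359797}{29}$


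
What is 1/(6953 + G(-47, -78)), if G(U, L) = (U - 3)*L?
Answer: 1/10853 ≈ 9.2140e-5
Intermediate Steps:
G(U, L) = L*(-3 + U) (G(U, L) = (-3 + U)*L = L*(-3 + U))
1/(6953 + G(-47, -78)) = 1/(6953 - 78*(-3 - 47)) = 1/(6953 - 78*(-50)) = 1/(6953 + 3900) = 1/10853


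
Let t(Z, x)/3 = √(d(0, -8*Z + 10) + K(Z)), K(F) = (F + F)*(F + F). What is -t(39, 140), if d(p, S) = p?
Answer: -234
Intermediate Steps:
K(F) = 4*F² (K(F) = (2*F)*(2*F) = 4*F²)
t(Z, x) = 6*√(Z²) (t(Z, x) = 3*√(0 + 4*Z²) = 3*√(4*Z²) = 3*(2*√(Z²)) = 6*√(Z²))
-t(39, 140) = -6*√(39²) = -6*√1521 = -6*39 = -1*234 = -234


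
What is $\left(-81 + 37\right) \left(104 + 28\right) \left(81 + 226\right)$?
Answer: $-1783056$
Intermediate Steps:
$\left(-81 + 37\right) \left(104 + 28\right) \left(81 + 226\right) = \left(-44\right) 132 \cdot 307 = \left(-5808\right) 307 = -1783056$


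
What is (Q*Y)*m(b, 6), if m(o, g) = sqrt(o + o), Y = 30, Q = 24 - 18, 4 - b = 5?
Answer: 180*I*sqrt(2) ≈ 254.56*I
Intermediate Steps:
b = -1 (b = 4 - 1*5 = 4 - 5 = -1)
Q = 6
m(o, g) = sqrt(2)*sqrt(o) (m(o, g) = sqrt(2*o) = sqrt(2)*sqrt(o))
(Q*Y)*m(b, 6) = (6*30)*(sqrt(2)*sqrt(-1)) = 180*(sqrt(2)*I) = 180*(I*sqrt(2)) = 180*I*sqrt(2)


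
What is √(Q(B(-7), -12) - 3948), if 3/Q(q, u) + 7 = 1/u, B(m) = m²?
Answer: 16*I*√111435/85 ≈ 62.836*I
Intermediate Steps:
Q(q, u) = 3/(-7 + 1/u)
√(Q(B(-7), -12) - 3948) = √(-3*(-12)/(-1 + 7*(-12)) - 3948) = √(-3*(-12)/(-1 - 84) - 3948) = √(-3*(-12)/(-85) - 3948) = √(-3*(-12)*(-1/85) - 3948) = √(-36/85 - 3948) = √(-335616/85) = 16*I*√111435/85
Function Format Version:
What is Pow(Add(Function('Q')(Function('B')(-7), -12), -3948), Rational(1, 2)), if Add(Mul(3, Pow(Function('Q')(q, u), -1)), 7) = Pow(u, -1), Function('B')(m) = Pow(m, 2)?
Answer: Mul(Rational(16, 85), I, Pow(111435, Rational(1, 2))) ≈ Mul(62.836, I)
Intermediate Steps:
Function('Q')(q, u) = Mul(3, Pow(Add(-7, Pow(u, -1)), -1))
Pow(Add(Function('Q')(Function('B')(-7), -12), -3948), Rational(1, 2)) = Pow(Add(Mul(-3, -12, Pow(Add(-1, Mul(7, -12)), -1)), -3948), Rational(1, 2)) = Pow(Add(Mul(-3, -12, Pow(Add(-1, -84), -1)), -3948), Rational(1, 2)) = Pow(Add(Mul(-3, -12, Pow(-85, -1)), -3948), Rational(1, 2)) = Pow(Add(Mul(-3, -12, Rational(-1, 85)), -3948), Rational(1, 2)) = Pow(Add(Rational(-36, 85), -3948), Rational(1, 2)) = Pow(Rational(-335616, 85), Rational(1, 2)) = Mul(Rational(16, 85), I, Pow(111435, Rational(1, 2)))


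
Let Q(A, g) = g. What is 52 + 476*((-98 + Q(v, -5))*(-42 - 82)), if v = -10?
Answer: 6079524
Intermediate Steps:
52 + 476*((-98 + Q(v, -5))*(-42 - 82)) = 52 + 476*((-98 - 5)*(-42 - 82)) = 52 + 476*(-103*(-124)) = 52 + 476*12772 = 52 + 6079472 = 6079524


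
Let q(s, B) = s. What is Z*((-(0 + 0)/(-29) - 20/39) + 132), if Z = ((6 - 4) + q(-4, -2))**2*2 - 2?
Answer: 10256/13 ≈ 788.92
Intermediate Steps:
Z = 6 (Z = ((6 - 4) - 4)**2*2 - 2 = (2 - 4)**2*2 - 2 = (-2)**2*2 - 2 = 4*2 - 2 = 8 - 2 = 6)
Z*((-(0 + 0)/(-29) - 20/39) + 132) = 6*((-(0 + 0)/(-29) - 20/39) + 132) = 6*((-1*0*(-1/29) - 20*1/39) + 132) = 6*((0*(-1/29) - 20/39) + 132) = 6*((0 - 20/39) + 132) = 6*(-20/39 + 132) = 6*(5128/39) = 10256/13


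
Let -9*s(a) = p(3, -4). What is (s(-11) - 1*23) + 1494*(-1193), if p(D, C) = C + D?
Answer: -16041284/9 ≈ -1.7824e+6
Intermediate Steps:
s(a) = 1/9 (s(a) = -(-4 + 3)/9 = -1/9*(-1) = 1/9)
(s(-11) - 1*23) + 1494*(-1193) = (1/9 - 1*23) + 1494*(-1193) = (1/9 - 23) - 1782342 = -206/9 - 1782342 = -16041284/9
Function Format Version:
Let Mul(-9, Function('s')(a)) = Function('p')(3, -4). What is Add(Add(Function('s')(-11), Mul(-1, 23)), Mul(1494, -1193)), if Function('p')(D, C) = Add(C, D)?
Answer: Rational(-16041284, 9) ≈ -1.7824e+6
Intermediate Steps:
Function('s')(a) = Rational(1, 9) (Function('s')(a) = Mul(Rational(-1, 9), Add(-4, 3)) = Mul(Rational(-1, 9), -1) = Rational(1, 9))
Add(Add(Function('s')(-11), Mul(-1, 23)), Mul(1494, -1193)) = Add(Add(Rational(1, 9), Mul(-1, 23)), Mul(1494, -1193)) = Add(Add(Rational(1, 9), -23), -1782342) = Add(Rational(-206, 9), -1782342) = Rational(-16041284, 9)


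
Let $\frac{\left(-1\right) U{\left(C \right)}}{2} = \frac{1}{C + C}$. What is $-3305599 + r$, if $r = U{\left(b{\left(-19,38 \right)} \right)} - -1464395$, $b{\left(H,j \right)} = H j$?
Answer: $- \frac{1329349287}{722} \approx -1.8412 \cdot 10^{6}$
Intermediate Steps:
$U{\left(C \right)} = - \frac{1}{C}$ ($U{\left(C \right)} = - \frac{2}{C + C} = - \frac{2}{2 C} = - 2 \frac{1}{2 C} = - \frac{1}{C}$)
$r = \frac{1057293191}{722}$ ($r = - \frac{1}{\left(-19\right) 38} - -1464395 = - \frac{1}{-722} + 1464395 = \left(-1\right) \left(- \frac{1}{722}\right) + 1464395 = \frac{1}{722} + 1464395 = \frac{1057293191}{722} \approx 1.4644 \cdot 10^{6}$)
$-3305599 + r = -3305599 + \frac{1057293191}{722} = - \frac{1329349287}{722}$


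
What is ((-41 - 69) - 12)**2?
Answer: 14884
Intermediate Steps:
((-41 - 69) - 12)**2 = (-110 - 12)**2 = (-122)**2 = 14884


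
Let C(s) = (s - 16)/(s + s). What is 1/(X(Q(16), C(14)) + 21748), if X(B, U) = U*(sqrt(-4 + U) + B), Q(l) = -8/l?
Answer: 119353220/2595698091289 + 28*I*sqrt(798)/2595698091289 ≈ 4.5981e-5 + 3.0472e-10*I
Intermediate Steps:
C(s) = (-16 + s)/(2*s) (C(s) = (-16 + s)/((2*s)) = (-16 + s)*(1/(2*s)) = (-16 + s)/(2*s))
X(B, U) = U*(B + sqrt(-4 + U))
1/(X(Q(16), C(14)) + 21748) = 1/(((1/2)*(-16 + 14)/14)*(-8/16 + sqrt(-4 + (1/2)*(-16 + 14)/14)) + 21748) = 1/(((1/2)*(1/14)*(-2))*(-8*1/16 + sqrt(-4 + (1/2)*(1/14)*(-2))) + 21748) = 1/(-(-1/2 + sqrt(-4 - 1/14))/14 + 21748) = 1/(-(-1/2 + sqrt(-57/14))/14 + 21748) = 1/(-(-1/2 + I*sqrt(798)/14)/14 + 21748) = 1/((1/28 - I*sqrt(798)/196) + 21748) = 1/(608945/28 - I*sqrt(798)/196)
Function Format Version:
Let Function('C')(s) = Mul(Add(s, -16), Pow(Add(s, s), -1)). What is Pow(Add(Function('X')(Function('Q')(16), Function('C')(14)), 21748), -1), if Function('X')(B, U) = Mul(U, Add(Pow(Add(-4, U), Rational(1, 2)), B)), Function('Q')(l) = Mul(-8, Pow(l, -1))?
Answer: Add(Rational(119353220, 2595698091289), Mul(Rational(28, 2595698091289), I, Pow(798, Rational(1, 2)))) ≈ Add(4.5981e-5, Mul(3.0472e-10, I))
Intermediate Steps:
Function('C')(s) = Mul(Rational(1, 2), Pow(s, -1), Add(-16, s)) (Function('C')(s) = Mul(Add(-16, s), Pow(Mul(2, s), -1)) = Mul(Add(-16, s), Mul(Rational(1, 2), Pow(s, -1))) = Mul(Rational(1, 2), Pow(s, -1), Add(-16, s)))
Function('X')(B, U) = Mul(U, Add(B, Pow(Add(-4, U), Rational(1, 2))))
Pow(Add(Function('X')(Function('Q')(16), Function('C')(14)), 21748), -1) = Pow(Add(Mul(Mul(Rational(1, 2), Pow(14, -1), Add(-16, 14)), Add(Mul(-8, Pow(16, -1)), Pow(Add(-4, Mul(Rational(1, 2), Pow(14, -1), Add(-16, 14))), Rational(1, 2)))), 21748), -1) = Pow(Add(Mul(Mul(Rational(1, 2), Rational(1, 14), -2), Add(Mul(-8, Rational(1, 16)), Pow(Add(-4, Mul(Rational(1, 2), Rational(1, 14), -2)), Rational(1, 2)))), 21748), -1) = Pow(Add(Mul(Rational(-1, 14), Add(Rational(-1, 2), Pow(Add(-4, Rational(-1, 14)), Rational(1, 2)))), 21748), -1) = Pow(Add(Mul(Rational(-1, 14), Add(Rational(-1, 2), Pow(Rational(-57, 14), Rational(1, 2)))), 21748), -1) = Pow(Add(Mul(Rational(-1, 14), Add(Rational(-1, 2), Mul(Rational(1, 14), I, Pow(798, Rational(1, 2))))), 21748), -1) = Pow(Add(Add(Rational(1, 28), Mul(Rational(-1, 196), I, Pow(798, Rational(1, 2)))), 21748), -1) = Pow(Add(Rational(608945, 28), Mul(Rational(-1, 196), I, Pow(798, Rational(1, 2)))), -1)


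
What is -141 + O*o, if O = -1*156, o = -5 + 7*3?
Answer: -2637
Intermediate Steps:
o = 16 (o = -5 + 21 = 16)
O = -156
-141 + O*o = -141 - 156*16 = -141 - 2496 = -2637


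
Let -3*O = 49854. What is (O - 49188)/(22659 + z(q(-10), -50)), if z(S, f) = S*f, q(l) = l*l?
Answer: -65806/17659 ≈ -3.7265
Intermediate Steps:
O = -16618 (O = -⅓*49854 = -16618)
q(l) = l²
(O - 49188)/(22659 + z(q(-10), -50)) = (-16618 - 49188)/(22659 + (-10)²*(-50)) = -65806/(22659 + 100*(-50)) = -65806/(22659 - 5000) = -65806/17659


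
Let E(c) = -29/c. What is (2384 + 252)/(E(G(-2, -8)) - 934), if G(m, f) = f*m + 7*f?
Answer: -105440/37331 ≈ -2.8245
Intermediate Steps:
G(m, f) = 7*f + f*m
(2384 + 252)/(E(G(-2, -8)) - 934) = (2384 + 252)/(-29*(-1/(8*(7 - 2))) - 934) = 2636/(-29/((-8*5)) - 934) = 2636/(-29/(-40) - 934) = 2636/(-29*(-1/40) - 934) = 2636/(29/40 - 934) = 2636/(-37331/40) = 2636*(-40/37331) = -105440/37331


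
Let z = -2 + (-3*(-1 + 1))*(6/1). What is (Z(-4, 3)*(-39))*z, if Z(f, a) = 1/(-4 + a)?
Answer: -78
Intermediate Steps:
z = -2 (z = -2 + (-3*0)*(6*1) = -2 + 0*6 = -2 + 0 = -2)
(Z(-4, 3)*(-39))*z = (-39/(-4 + 3))*(-2) = (-39/(-1))*(-2) = -1*(-39)*(-2) = 39*(-2) = -78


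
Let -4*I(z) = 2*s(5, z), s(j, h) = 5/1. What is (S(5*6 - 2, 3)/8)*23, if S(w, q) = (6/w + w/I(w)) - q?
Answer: -22517/560 ≈ -40.209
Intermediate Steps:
s(j, h) = 5 (s(j, h) = 5*1 = 5)
I(z) = -5/2
S(w, q) = -q + 6/w - 2*w/5 (S(w, q) = (6/w + w/(-5/2)) - q = (6/w + w*(-⅖)) - q = (6/w - 2*w/5) - q = -q + 6/w - 2*w/5)
(S(5*6 - 2, 3)/8)*23 = ((-1*3 + 6/(5*6 - 2) - 2*(5*6 - 2)/5)/8)*23 = ((-3 + 6/(30 - 2) - 2*(30 - 2)/5)*(⅛))*23 = ((-3 + 6/28 - ⅖*28)*(⅛))*23 = ((-3 + 6*(1/28) - 56/5)*(⅛))*23 = ((-3 + 3/14 - 56/5)*(⅛))*23 = -979/70*⅛*23 = -979/560*23 = -22517/560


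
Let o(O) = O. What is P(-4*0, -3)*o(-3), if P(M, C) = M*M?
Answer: 0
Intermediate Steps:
P(M, C) = M²
P(-4*0, -3)*o(-3) = (-4*0)²*(-3) = 0²*(-3) = 0*(-3) = 0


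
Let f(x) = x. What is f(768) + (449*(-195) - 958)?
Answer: -87745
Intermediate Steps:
f(768) + (449*(-195) - 958) = 768 + (449*(-195) - 958) = 768 + (-87555 - 958) = 768 - 88513 = -87745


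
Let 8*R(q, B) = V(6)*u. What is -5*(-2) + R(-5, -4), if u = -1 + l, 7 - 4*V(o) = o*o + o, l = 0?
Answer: 355/32 ≈ 11.094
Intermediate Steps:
V(o) = 7/4 - o/4 - o²/4 (V(o) = 7/4 - (o*o + o)/4 = 7/4 - (o² + o)/4 = 7/4 - (o + o²)/4 = 7/4 + (-o/4 - o²/4) = 7/4 - o/4 - o²/4)
u = -1 (u = -1 + 0 = -1)
R(q, B) = 35/32 (R(q, B) = ((7/4 - ¼*6 - ¼*6²)*(-1))/8 = ((7/4 - 3/2 - ¼*36)*(-1))/8 = ((7/4 - 3/2 - 9)*(-1))/8 = (-35/4*(-1))/8 = (⅛)*(35/4) = 35/32)
-5*(-2) + R(-5, -4) = -5*(-2) + 35/32 = 10 + 35/32 = 355/32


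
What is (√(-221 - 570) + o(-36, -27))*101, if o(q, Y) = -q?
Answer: 3636 + 101*I*√791 ≈ 3636.0 + 2840.6*I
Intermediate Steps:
(√(-221 - 570) + o(-36, -27))*101 = (√(-221 - 570) - 1*(-36))*101 = (√(-791) + 36)*101 = (I*√791 + 36)*101 = (36 + I*√791)*101 = 3636 + 101*I*√791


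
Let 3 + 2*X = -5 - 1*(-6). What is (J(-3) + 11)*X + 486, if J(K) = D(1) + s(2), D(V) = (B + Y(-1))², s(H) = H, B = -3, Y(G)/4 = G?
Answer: 424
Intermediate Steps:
Y(G) = 4*G
D(V) = 49 (D(V) = (-3 + 4*(-1))² = (-3 - 4)² = (-7)² = 49)
X = -1 (X = -3/2 + (-5 - 1*(-6))/2 = -3/2 + (-5 + 6)/2 = -3/2 + (½)*1 = -3/2 + ½ = -1)
J(K) = 51 (J(K) = 49 + 2 = 51)
(J(-3) + 11)*X + 486 = (51 + 11)*(-1) + 486 = 62*(-1) + 486 = -62 + 486 = 424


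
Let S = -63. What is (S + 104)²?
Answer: 1681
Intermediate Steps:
(S + 104)² = (-63 + 104)² = 41² = 1681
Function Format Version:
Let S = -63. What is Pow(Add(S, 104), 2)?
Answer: 1681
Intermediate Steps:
Pow(Add(S, 104), 2) = Pow(Add(-63, 104), 2) = Pow(41, 2) = 1681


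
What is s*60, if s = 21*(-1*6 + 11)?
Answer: 6300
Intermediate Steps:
s = 105 (s = 21*(-6 + 11) = 21*5 = 105)
s*60 = 105*60 = 6300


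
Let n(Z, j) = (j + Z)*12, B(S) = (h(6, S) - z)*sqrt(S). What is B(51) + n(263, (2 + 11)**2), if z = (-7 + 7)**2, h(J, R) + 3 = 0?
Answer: 5184 - 3*sqrt(51) ≈ 5162.6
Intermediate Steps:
h(J, R) = -3 (h(J, R) = -3 + 0 = -3)
z = 0 (z = 0**2 = 0)
B(S) = -3*sqrt(S) (B(S) = (-3 - 1*0)*sqrt(S) = (-3 + 0)*sqrt(S) = -3*sqrt(S))
n(Z, j) = 12*Z + 12*j (n(Z, j) = (Z + j)*12 = 12*Z + 12*j)
B(51) + n(263, (2 + 11)**2) = -3*sqrt(51) + (12*263 + 12*(2 + 11)**2) = -3*sqrt(51) + (3156 + 12*13**2) = -3*sqrt(51) + (3156 + 12*169) = -3*sqrt(51) + (3156 + 2028) = -3*sqrt(51) + 5184 = 5184 - 3*sqrt(51)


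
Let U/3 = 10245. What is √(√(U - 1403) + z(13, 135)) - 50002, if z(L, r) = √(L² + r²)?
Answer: -50002 + √(√18394 + 2*√7333) ≈ -49985.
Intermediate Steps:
U = 30735 (U = 3*10245 = 30735)
√(√(U - 1403) + z(13, 135)) - 50002 = √(√(30735 - 1403) + √(13² + 135²)) - 50002 = √(√29332 + √(169 + 18225)) - 50002 = √(2*√7333 + √18394) - 50002 = √(√18394 + 2*√7333) - 50002 = -50002 + √(√18394 + 2*√7333)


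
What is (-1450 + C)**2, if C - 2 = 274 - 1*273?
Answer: 2093809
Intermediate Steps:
C = 3 (C = 2 + (274 - 1*273) = 2 + (274 - 273) = 2 + 1 = 3)
(-1450 + C)**2 = (-1450 + 3)**2 = (-1447)**2 = 2093809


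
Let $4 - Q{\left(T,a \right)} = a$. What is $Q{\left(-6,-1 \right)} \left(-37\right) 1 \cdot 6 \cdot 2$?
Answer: $-2220$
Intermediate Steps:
$Q{\left(T,a \right)} = 4 - a$
$Q{\left(-6,-1 \right)} \left(-37\right) 1 \cdot 6 \cdot 2 = \left(4 - -1\right) \left(-37\right) 1 \cdot 6 \cdot 2 = \left(4 + 1\right) \left(-37\right) 6 \cdot 2 = 5 \left(-37\right) 12 = \left(-185\right) 12 = -2220$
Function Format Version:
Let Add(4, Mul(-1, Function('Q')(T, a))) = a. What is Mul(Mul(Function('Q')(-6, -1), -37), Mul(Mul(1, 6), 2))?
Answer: -2220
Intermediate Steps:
Function('Q')(T, a) = Add(4, Mul(-1, a))
Mul(Mul(Function('Q')(-6, -1), -37), Mul(Mul(1, 6), 2)) = Mul(Mul(Add(4, Mul(-1, -1)), -37), Mul(Mul(1, 6), 2)) = Mul(Mul(Add(4, 1), -37), Mul(6, 2)) = Mul(Mul(5, -37), 12) = Mul(-185, 12) = -2220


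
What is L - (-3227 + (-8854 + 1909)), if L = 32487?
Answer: 42659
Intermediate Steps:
L - (-3227 + (-8854 + 1909)) = 32487 - (-3227 + (-8854 + 1909)) = 32487 - (-3227 - 6945) = 32487 - 1*(-10172) = 32487 + 10172 = 42659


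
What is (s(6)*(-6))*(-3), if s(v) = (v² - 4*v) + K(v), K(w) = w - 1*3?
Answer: 270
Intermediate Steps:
K(w) = -3 + w (K(w) = w - 3 = -3 + w)
s(v) = -3 + v² - 3*v (s(v) = (v² - 4*v) + (-3 + v) = -3 + v² - 3*v)
(s(6)*(-6))*(-3) = ((-3 + 6² - 3*6)*(-6))*(-3) = ((-3 + 36 - 18)*(-6))*(-3) = (15*(-6))*(-3) = -90*(-3) = 270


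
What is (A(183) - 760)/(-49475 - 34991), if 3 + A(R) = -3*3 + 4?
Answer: 384/42233 ≈ 0.0090924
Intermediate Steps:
A(R) = -8 (A(R) = -3 + (-3*3 + 4) = -3 + (-9 + 4) = -3 - 5 = -8)
(A(183) - 760)/(-49475 - 34991) = (-8 - 760)/(-49475 - 34991) = -768/(-84466) = -768*(-1/84466) = 384/42233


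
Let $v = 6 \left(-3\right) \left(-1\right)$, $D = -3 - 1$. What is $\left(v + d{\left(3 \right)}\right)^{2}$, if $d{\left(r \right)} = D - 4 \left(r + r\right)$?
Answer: $100$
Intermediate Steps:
$D = -4$
$d{\left(r \right)} = -4 - 8 r$ ($d{\left(r \right)} = -4 - 4 \left(r + r\right) = -4 - 4 \cdot 2 r = -4 - 8 r$)
$v = 18$ ($v = \left(-18\right) \left(-1\right) = 18$)
$\left(v + d{\left(3 \right)}\right)^{2} = \left(18 - 28\right)^{2} = \left(-10\right)^{2} = 100$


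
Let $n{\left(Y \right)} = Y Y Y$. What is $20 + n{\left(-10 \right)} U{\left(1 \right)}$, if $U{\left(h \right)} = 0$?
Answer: $20$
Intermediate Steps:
$n{\left(Y \right)} = Y^{3}$ ($n{\left(Y \right)} = Y^{2} Y = Y^{3}$)
$20 + n{\left(-10 \right)} U{\left(1 \right)} = 20 + \left(-10\right)^{3} \cdot 0 = 20 - 0 = 20 + 0 = 20$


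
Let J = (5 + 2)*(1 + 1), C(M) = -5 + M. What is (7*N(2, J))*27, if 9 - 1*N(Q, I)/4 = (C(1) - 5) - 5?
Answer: 17388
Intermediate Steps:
J = 14 (J = 7*2 = 14)
N(Q, I) = 92 (N(Q, I) = 36 - 4*(((-5 + 1) - 5) - 5) = 36 - 4*((-4 - 5) - 5) = 36 - 4*(-9 - 5) = 36 - 4*(-14) = 36 + 56 = 92)
(7*N(2, J))*27 = (7*92)*27 = 644*27 = 17388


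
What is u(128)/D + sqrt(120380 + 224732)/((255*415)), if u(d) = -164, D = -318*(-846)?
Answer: -41/67257 + 2*sqrt(86278)/105825 ≈ 0.0049417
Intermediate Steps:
D = 269028
u(128)/D + sqrt(120380 + 224732)/((255*415)) = -164/269028 + sqrt(120380 + 224732)/((255*415)) = -164*1/269028 + sqrt(345112)/105825 = -41/67257 + (2*sqrt(86278))*(1/105825) = -41/67257 + 2*sqrt(86278)/105825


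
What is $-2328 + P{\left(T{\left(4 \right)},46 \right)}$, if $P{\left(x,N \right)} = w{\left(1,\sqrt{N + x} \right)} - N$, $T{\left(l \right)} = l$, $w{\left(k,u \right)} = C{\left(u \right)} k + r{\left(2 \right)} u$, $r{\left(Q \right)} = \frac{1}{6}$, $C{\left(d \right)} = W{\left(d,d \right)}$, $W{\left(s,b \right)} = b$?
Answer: $-2374 + \frac{35 \sqrt{2}}{6} \approx -2365.8$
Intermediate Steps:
$C{\left(d \right)} = d$
$r{\left(Q \right)} = \frac{1}{6}$
$w{\left(k,u \right)} = \frac{u}{6} + k u$ ($w{\left(k,u \right)} = u k + \frac{u}{6} = k u + \frac{u}{6} = \frac{u}{6} + k u$)
$P{\left(x,N \right)} = - N + \frac{7 \sqrt{N + x}}{6}$ ($P{\left(x,N \right)} = \sqrt{N + x} \left(\frac{1}{6} + 1\right) - N = \sqrt{N + x} \frac{7}{6} - N = \frac{7 \sqrt{N + x}}{6} - N = - N + \frac{7 \sqrt{N + x}}{6}$)
$-2328 + P{\left(T{\left(4 \right)},46 \right)} = -2328 + \left(\left(-1\right) 46 + \frac{7 \sqrt{46 + 4}}{6}\right) = -2328 - \left(46 - \frac{7 \sqrt{50}}{6}\right) = -2328 - \left(46 - \frac{7 \cdot 5 \sqrt{2}}{6}\right) = -2328 - \left(46 - \frac{35 \sqrt{2}}{6}\right) = -2374 + \frac{35 \sqrt{2}}{6}$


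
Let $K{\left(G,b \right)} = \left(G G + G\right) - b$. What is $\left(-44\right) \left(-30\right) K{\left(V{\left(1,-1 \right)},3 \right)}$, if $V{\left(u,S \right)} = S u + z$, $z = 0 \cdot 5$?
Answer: $-3960$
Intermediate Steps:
$z = 0$
$V{\left(u,S \right)} = S u$ ($V{\left(u,S \right)} = S u + 0 = S u$)
$K{\left(G,b \right)} = G + G^{2} - b$ ($K{\left(G,b \right)} = \left(G^{2} + G\right) - b = \left(G + G^{2}\right) - b = G + G^{2} - b$)
$\left(-44\right) \left(-30\right) K{\left(V{\left(1,-1 \right)},3 \right)} = \left(-44\right) \left(-30\right) \left(\left(-1\right) 1 + \left(\left(-1\right) 1\right)^{2} - 3\right) = 1320 \left(-1 + \left(-1\right)^{2} - 3\right) = 1320 \left(-1 + 1 - 3\right) = 1320 \left(-3\right) = -3960$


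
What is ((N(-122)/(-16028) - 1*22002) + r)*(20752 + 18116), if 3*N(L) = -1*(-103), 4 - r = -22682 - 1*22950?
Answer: 3680855158567/4007 ≈ 9.1861e+8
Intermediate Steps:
r = 45636 (r = 4 - (-22682 - 1*22950) = 4 - (-22682 - 22950) = 4 - 1*(-45632) = 4 + 45632 = 45636)
N(L) = 103/3 (N(L) = (-1*(-103))/3 = (⅓)*103 = 103/3)
((N(-122)/(-16028) - 1*22002) + r)*(20752 + 18116) = (((103/3)/(-16028) - 1*22002) + 45636)*(20752 + 18116) = (((103/3)*(-1/16028) - 22002) + 45636)*38868 = ((-103/48084 - 22002) + 45636)*38868 = (-1057944271/48084 + 45636)*38868 = (1136417153/48084)*38868 = 3680855158567/4007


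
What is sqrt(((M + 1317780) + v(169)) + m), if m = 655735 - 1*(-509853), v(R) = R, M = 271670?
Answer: 13*sqrt(16303) ≈ 1659.9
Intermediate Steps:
m = 1165588 (m = 655735 + 509853 = 1165588)
sqrt(((M + 1317780) + v(169)) + m) = sqrt(((271670 + 1317780) + 169) + 1165588) = sqrt((1589450 + 169) + 1165588) = sqrt(1589619 + 1165588) = sqrt(2755207) = 13*sqrt(16303)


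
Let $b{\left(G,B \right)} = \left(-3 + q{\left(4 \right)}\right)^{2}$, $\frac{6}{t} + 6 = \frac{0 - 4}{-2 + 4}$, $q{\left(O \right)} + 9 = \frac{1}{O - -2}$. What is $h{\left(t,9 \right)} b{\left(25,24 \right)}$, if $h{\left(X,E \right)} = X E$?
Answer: $- \frac{15123}{16} \approx -945.19$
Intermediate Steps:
$q{\left(O \right)} = -9 + \frac{1}{2 + O}$ ($q{\left(O \right)} = -9 + \frac{1}{O - -2} = -9 + \frac{1}{O + 2} = -9 + \frac{1}{2 + O}$)
$t = - \frac{3}{4}$ ($t = \frac{6}{-6 + \frac{0 - 4}{-2 + 4}} = \frac{6}{-6 - \frac{4}{2}} = \frac{6}{-6 - 2} = \frac{6}{-8} = 6 \left(- \frac{1}{8}\right) = - \frac{3}{4} \approx -0.75$)
$b{\left(G,B \right)} = \frac{5041}{36}$ ($b{\left(G,B \right)} = \left(-3 + \frac{-17 - 36}{2 + 4}\right)^{2} = \left(-3 + \frac{-17 - 36}{6}\right)^{2} = \left(-3 + \frac{1}{6} \left(-53\right)\right)^{2} = \left(-3 - \frac{53}{6}\right)^{2} = \left(- \frac{71}{6}\right)^{2} = \frac{5041}{36}$)
$h{\left(X,E \right)} = E X$
$h{\left(t,9 \right)} b{\left(25,24 \right)} = 9 \left(- \frac{3}{4}\right) \frac{5041}{36} = \left(- \frac{27}{4}\right) \frac{5041}{36} = - \frac{15123}{16}$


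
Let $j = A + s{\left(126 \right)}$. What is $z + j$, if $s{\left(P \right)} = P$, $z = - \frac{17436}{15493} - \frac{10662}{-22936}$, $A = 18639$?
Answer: $\frac{3333930067995}{177673724} \approx 18764.0$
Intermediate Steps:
$z = - \frac{117362865}{177673724}$ ($z = \left(-17436\right) \frac{1}{15493} - - \frac{5331}{11468} = - \frac{17436}{15493} + \frac{5331}{11468} = - \frac{117362865}{177673724} \approx -0.66055$)
$j = 18765$ ($j = 18639 + 126 = 18765$)
$z + j = - \frac{117362865}{177673724} + 18765 = \frac{3333930067995}{177673724}$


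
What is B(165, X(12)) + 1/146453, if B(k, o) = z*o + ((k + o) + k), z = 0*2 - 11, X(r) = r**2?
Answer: -162562829/146453 ≈ -1110.0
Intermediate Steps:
z = -11 (z = 0 - 11 = -11)
B(k, o) = -10*o + 2*k (B(k, o) = -11*o + ((k + o) + k) = -11*o + (o + 2*k) = -10*o + 2*k)
B(165, X(12)) + 1/146453 = (-10*12**2 + 2*165) + 1/146453 = (-10*144 + 330) + 1/146453 = (-1440 + 330) + 1/146453 = -1110 + 1/146453 = -162562829/146453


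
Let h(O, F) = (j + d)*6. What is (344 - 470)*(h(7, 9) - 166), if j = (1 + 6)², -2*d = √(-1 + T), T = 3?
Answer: -16128 + 378*√2 ≈ -15593.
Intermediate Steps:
d = -√2/2 (d = -√(-1 + 3)/2 = -√2/2 ≈ -0.70711)
j = 49 (j = 7² = 49)
h(O, F) = 294 - 3*√2 (h(O, F) = (49 - √2/2)*6 = 294 - 3*√2)
(344 - 470)*(h(7, 9) - 166) = (344 - 470)*((294 - 3*√2) - 166) = -126*(128 - 3*√2) = -16128 + 378*√2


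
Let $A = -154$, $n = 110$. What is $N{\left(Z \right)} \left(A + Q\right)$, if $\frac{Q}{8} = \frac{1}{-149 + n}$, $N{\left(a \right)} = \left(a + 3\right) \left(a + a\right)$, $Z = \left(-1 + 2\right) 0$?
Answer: $0$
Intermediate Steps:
$Z = 0$ ($Z = 1 \cdot 0 = 0$)
$N{\left(a \right)} = 2 a \left(3 + a\right)$ ($N{\left(a \right)} = \left(3 + a\right) 2 a = 2 a \left(3 + a\right)$)
$Q = - \frac{8}{39}$ ($Q = \frac{8}{-149 + 110} = \frac{8}{-39} = 8 \left(- \frac{1}{39}\right) = - \frac{8}{39} \approx -0.20513$)
$N{\left(Z \right)} \left(A + Q\right) = 2 \cdot 0 \left(3 + 0\right) \left(-154 - \frac{8}{39}\right) = 2 \cdot 0 \cdot 3 \left(- \frac{6014}{39}\right) = 0 \left(- \frac{6014}{39}\right) = 0$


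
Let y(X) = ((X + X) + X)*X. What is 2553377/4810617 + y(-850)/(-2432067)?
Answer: -1405676135747/3899914285113 ≈ -0.36044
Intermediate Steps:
y(X) = 3*X² (y(X) = (2*X + X)*X = (3*X)*X = 3*X²)
2553377/4810617 + y(-850)/(-2432067) = 2553377/4810617 + (3*(-850)²)/(-2432067) = 2553377*(1/4810617) + (3*722500)*(-1/2432067) = 2553377/4810617 + 2167500*(-1/2432067) = 2553377/4810617 - 722500/810689 = -1405676135747/3899914285113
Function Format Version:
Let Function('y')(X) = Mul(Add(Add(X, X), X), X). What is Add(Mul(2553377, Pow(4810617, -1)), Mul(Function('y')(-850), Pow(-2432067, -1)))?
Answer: Rational(-1405676135747, 3899914285113) ≈ -0.36044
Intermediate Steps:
Function('y')(X) = Mul(3, Pow(X, 2)) (Function('y')(X) = Mul(Add(Mul(2, X), X), X) = Mul(Mul(3, X), X) = Mul(3, Pow(X, 2)))
Add(Mul(2553377, Pow(4810617, -1)), Mul(Function('y')(-850), Pow(-2432067, -1))) = Add(Mul(2553377, Pow(4810617, -1)), Mul(Mul(3, Pow(-850, 2)), Pow(-2432067, -1))) = Add(Mul(2553377, Rational(1, 4810617)), Mul(Mul(3, 722500), Rational(-1, 2432067))) = Add(Rational(2553377, 4810617), Mul(2167500, Rational(-1, 2432067))) = Add(Rational(2553377, 4810617), Rational(-722500, 810689)) = Rational(-1405676135747, 3899914285113)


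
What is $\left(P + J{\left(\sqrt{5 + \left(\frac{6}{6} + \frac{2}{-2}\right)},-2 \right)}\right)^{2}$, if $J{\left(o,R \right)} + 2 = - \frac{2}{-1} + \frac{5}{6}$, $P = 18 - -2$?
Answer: $\frac{15625}{36} \approx 434.03$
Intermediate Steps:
$P = 20$ ($P = 18 + 2 = 20$)
$J{\left(o,R \right)} = \frac{5}{6}$ ($J{\left(o,R \right)} = -2 + \left(- \frac{2}{-1} + \frac{5}{6}\right) = -2 + \left(\left(-2\right) \left(-1\right) + 5 \cdot \frac{1}{6}\right) = -2 + \left(2 + \frac{5}{6}\right) = -2 + \frac{17}{6} = \frac{5}{6}$)
$\left(P + J{\left(\sqrt{5 + \left(\frac{6}{6} + \frac{2}{-2}\right)},-2 \right)}\right)^{2} = \left(20 + \frac{5}{6}\right)^{2} = \left(\frac{125}{6}\right)^{2} = \frac{15625}{36}$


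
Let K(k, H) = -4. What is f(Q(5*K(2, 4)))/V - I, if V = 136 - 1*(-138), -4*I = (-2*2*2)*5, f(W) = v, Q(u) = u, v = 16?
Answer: -1362/137 ≈ -9.9416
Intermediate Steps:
f(W) = 16
I = 10 (I = --2*2*2*5/4 = -(-4*2)*5/4 = -(-2)*5 = -¼*(-40) = 10)
V = 274 (V = 136 + 138 = 274)
f(Q(5*K(2, 4)))/V - I = 16/274 - 1*10 = 16*(1/274) - 10 = 8/137 - 10 = -1362/137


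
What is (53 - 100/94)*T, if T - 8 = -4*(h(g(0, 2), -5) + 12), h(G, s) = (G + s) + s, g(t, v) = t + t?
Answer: 0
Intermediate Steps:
g(t, v) = 2*t
h(G, s) = G + 2*s
T = 0 (T = 8 - 4*((2*0 + 2*(-5)) + 12) = 8 - 4*((0 - 10) + 12) = 8 - 4*(-10 + 12) = 8 - 4*2 = 8 - 8 = 0)
(53 - 100/94)*T = (53 - 100/94)*0 = (53 - 100*1/94)*0 = (53 - 50/47)*0 = (2441/47)*0 = 0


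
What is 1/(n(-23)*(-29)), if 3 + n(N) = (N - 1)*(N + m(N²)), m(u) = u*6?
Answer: 1/2193183 ≈ 4.5596e-7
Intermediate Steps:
m(u) = 6*u
n(N) = -3 + (-1 + N)*(N + 6*N²) (n(N) = -3 + (N - 1)*(N + 6*N²) = -3 + (-1 + N)*(N + 6*N²))
1/(n(-23)*(-29)) = 1/((-3 - 1*(-23) - 5*(-23)² + 6*(-23)³)*(-29)) = 1/((-3 + 23 - 5*529 + 6*(-12167))*(-29)) = 1/((-3 + 23 - 2645 - 73002)*(-29)) = 1/(-75627*(-29)) = 1/2193183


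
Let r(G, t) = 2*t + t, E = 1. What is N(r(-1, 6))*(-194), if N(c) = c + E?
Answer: -3686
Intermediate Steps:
r(G, t) = 3*t
N(c) = 1 + c (N(c) = c + 1 = 1 + c)
N(r(-1, 6))*(-194) = (1 + 3*6)*(-194) = (1 + 18)*(-194) = 19*(-194) = -3686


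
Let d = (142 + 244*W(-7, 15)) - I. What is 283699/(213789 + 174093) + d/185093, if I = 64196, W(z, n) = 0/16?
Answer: 27665305379/71794243026 ≈ 0.38534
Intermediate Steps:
W(z, n) = 0 (W(z, n) = 0*(1/16) = 0)
d = -64054 (d = (142 + 244*0) - 1*64196 = (142 + 0) - 64196 = 142 - 64196 = -64054)
283699/(213789 + 174093) + d/185093 = 283699/(213789 + 174093) - 64054/185093 = 283699/387882 - 64054*1/185093 = 283699*(1/387882) - 64054/185093 = 283699/387882 - 64054/185093 = 27665305379/71794243026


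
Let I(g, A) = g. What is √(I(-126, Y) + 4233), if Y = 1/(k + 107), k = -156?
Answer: 37*√3 ≈ 64.086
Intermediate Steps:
Y = -1/49 (Y = 1/(-156 + 107) = 1/(-49) = -1/49 ≈ -0.020408)
√(I(-126, Y) + 4233) = √(-126 + 4233) = √4107 = 37*√3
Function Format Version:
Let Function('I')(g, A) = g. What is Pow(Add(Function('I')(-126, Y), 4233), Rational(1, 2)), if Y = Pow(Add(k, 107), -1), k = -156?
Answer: Mul(37, Pow(3, Rational(1, 2))) ≈ 64.086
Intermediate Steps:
Y = Rational(-1, 49) (Y = Pow(Add(-156, 107), -1) = Pow(-49, -1) = Rational(-1, 49) ≈ -0.020408)
Pow(Add(Function('I')(-126, Y), 4233), Rational(1, 2)) = Pow(Add(-126, 4233), Rational(1, 2)) = Pow(4107, Rational(1, 2)) = Mul(37, Pow(3, Rational(1, 2)))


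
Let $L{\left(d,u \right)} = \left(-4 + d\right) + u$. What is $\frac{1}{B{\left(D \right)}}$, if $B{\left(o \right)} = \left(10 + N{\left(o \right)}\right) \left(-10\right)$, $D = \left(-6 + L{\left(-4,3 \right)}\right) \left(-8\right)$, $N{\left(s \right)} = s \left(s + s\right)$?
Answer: $- \frac{1}{154980} \approx -6.4524 \cdot 10^{-6}$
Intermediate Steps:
$L{\left(d,u \right)} = -4 + d + u$
$N{\left(s \right)} = 2 s^{2}$ ($N{\left(s \right)} = s 2 s = 2 s^{2}$)
$D = 88$ ($D = \left(-6 - 5\right) \left(-8\right) = \left(-11\right) \left(-8\right) = 88$)
$B{\left(o \right)} = -100 - 20 o^{2}$ ($B{\left(o \right)} = \left(10 + 2 o^{2}\right) \left(-10\right) = -100 - 20 o^{2}$)
$\frac{1}{B{\left(D \right)}} = \frac{1}{-100 - 20 \cdot 88^{2}} = \frac{1}{-100 - 154880} = \frac{1}{-154980} = - \frac{1}{154980}$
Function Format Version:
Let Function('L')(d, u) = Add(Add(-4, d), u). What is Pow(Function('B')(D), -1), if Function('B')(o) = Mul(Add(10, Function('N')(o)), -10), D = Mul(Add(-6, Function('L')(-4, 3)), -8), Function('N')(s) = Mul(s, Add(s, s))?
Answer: Rational(-1, 154980) ≈ -6.4524e-6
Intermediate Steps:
Function('L')(d, u) = Add(-4, d, u)
Function('N')(s) = Mul(2, Pow(s, 2)) (Function('N')(s) = Mul(s, Mul(2, s)) = Mul(2, Pow(s, 2)))
D = 88 (D = Mul(Add(-6, Add(-4, -4, 3)), -8) = Mul(Add(-6, -5), -8) = Mul(-11, -8) = 88)
Function('B')(o) = Add(-100, Mul(-20, Pow(o, 2))) (Function('B')(o) = Mul(Add(10, Mul(2, Pow(o, 2))), -10) = Add(-100, Mul(-20, Pow(o, 2))))
Pow(Function('B')(D), -1) = Pow(Add(-100, Mul(-20, Pow(88, 2))), -1) = Pow(Add(-100, Mul(-20, 7744)), -1) = Pow(Add(-100, -154880), -1) = Pow(-154980, -1) = Rational(-1, 154980)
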